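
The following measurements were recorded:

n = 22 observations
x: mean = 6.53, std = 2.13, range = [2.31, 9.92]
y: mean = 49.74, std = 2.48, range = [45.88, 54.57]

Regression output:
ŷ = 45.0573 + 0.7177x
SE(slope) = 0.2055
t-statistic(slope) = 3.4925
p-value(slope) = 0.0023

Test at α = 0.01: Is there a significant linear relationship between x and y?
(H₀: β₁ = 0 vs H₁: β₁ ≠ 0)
Since p-value = 0.0023 < α = 0.01, reject H₀ — the slope is significantly different from 0.

Hypothesis test for the slope coefficient:

H₀: β₁ = 0 (no linear relationship)
H₁: β₁ ≠ 0 (linear relationship exists)

Test statistic: t = β̂₁ / SE(β̂₁) = 0.7177 / 0.2055 = 3.4925

With df = 20, the two-sided p-value for |t| = 3.4925 is 0.0023.

Decision rule: reject H₀ if p-value < α.
p-value = 0.0023 < α = 0.01 → reject H₀.

At α = 0.01 the data do provide convincing evidence of a nonzero slope.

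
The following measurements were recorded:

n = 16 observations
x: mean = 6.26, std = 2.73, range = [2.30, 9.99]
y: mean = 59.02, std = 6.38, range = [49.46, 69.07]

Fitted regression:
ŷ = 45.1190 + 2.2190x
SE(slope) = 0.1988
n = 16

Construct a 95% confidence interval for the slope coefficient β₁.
The 95% CI for β₁ is (1.7926, 2.6454)

Confidence interval for the slope:

The 95% CI for β₁ is: β̂₁ ± t*(α/2, n-2) × SE(β̂₁)

Step 1: Find critical t-value
- Confidence level = 0.95
- Degrees of freedom = n - 2 = 16 - 2 = 14
- t*(α/2, 14) = 2.1448

Step 2: Calculate margin of error
Margin = 2.1448 × 0.1988 = 0.4264

Step 3: Construct interval
CI = 2.2190 ± 0.4264
CI = (1.7926, 2.6454)

Interpretation: We are 95% confident that the true slope β₁ lies between 1.7926 and 2.6454.
Both endpoints are positive, so the data support a genuinely positive slope at this confidence level.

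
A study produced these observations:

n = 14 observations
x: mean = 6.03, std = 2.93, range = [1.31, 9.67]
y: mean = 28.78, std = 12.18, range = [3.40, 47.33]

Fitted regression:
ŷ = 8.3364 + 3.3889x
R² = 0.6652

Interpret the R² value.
About 66.52% of the variability in y is accounted for by the regression on x (R² = 0.6652) — a moderate linear fit.

R² (coefficient of determination) measures the proportion of variance in y explained by the regression model.

Here R² = 0.6652:
- Explained: 66.52% of the variation in y
- Unexplained (residual): 100% − 66.52% = 33.48%
- Rule of thumb (below 0.3 weak; 0.3 to below 0.7 moderate; 0.7 and above strong) → moderate

Calculation: R² = 1 − (SS_res / SS_tot), where SS_res is the sum of squared residuals and SS_tot the total sum of squares.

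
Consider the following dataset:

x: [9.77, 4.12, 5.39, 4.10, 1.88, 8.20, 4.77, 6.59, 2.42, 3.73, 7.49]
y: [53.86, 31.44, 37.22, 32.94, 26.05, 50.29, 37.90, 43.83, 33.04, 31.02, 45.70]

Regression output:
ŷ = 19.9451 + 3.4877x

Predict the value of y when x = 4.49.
ŷ = 35.6049

Plug x = 4.49 into the fitted line:

ŷ = 19.9451 + 3.4877 × 4.49
ŷ = 19.9451 + 15.6598
ŷ = 35.6049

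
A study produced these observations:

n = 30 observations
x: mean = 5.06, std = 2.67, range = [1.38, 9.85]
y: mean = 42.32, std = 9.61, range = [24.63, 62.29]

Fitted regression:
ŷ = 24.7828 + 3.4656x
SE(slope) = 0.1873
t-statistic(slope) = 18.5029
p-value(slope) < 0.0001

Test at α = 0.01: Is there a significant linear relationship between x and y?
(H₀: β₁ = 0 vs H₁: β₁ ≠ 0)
p-value < 0.0001 < α = 0.01, so we reject H₀. The relationship is significant.

Hypothesis test for the slope coefficient:

H₀: β₁ = 0 (no linear relationship)
H₁: β₁ ≠ 0 (linear relationship exists)

Test statistic: t = β̂₁ / SE(β̂₁) = 3.4656 / 0.1873 = 18.5029

With df = 28, the two-sided p-value for |t| = 18.5029 is <0.0001.

Decision rule: reject H₀ if p-value < α.
p-value < 0.0001 < α = 0.01 → reject H₀.

At α = 0.01 the data do provide convincing evidence of a nonzero slope.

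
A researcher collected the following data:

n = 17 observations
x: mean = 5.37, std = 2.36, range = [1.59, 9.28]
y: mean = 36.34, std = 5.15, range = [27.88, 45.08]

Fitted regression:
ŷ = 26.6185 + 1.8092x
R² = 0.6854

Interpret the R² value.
R² = 0.6854 means 68.54% of the variation in y is explained by the linear relationship with x. This indicates a moderate fit.

R² (coefficient of determination) measures the proportion of variance in y explained by the regression model.

Here R² = 0.6854:
- Explained: 68.54% of the variation in y
- Unexplained (residual): 100% − 68.54% = 31.46%
- Rule of thumb (below 0.3 weak; 0.3 to below 0.7 moderate; 0.7 and above strong) → moderate

Calculation: R² = 1 − (SS_res / SS_tot), where SS_res is the sum of squared residuals and SS_tot the total sum of squares.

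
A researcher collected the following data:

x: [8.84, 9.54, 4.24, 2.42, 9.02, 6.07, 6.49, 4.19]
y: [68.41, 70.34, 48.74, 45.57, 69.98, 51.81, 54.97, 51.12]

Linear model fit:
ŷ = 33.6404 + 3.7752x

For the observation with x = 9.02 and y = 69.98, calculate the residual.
Residual = 2.2873

The residual is the difference between the actual value and the predicted value:

Residual = y - ŷ

Step 1: Calculate predicted value
ŷ = 33.6404 + 3.7752 × 9.02
ŷ = 67.6927

Step 2: Calculate residual
Residual = 69.98 - 67.6927
Residual = 2.2873

Interpretation: the model underestimates the actual value by 2.2873 at this point (positive residual → observation lies above the fitted line).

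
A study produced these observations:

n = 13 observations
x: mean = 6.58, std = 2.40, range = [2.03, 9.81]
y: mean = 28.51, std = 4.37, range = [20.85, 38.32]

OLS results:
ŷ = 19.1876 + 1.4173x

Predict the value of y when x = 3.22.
ŷ = 23.7513

To predict y for x = 3.22, substitute into the regression equation:

ŷ = 19.1876 + 1.4173 × 3.22
ŷ = 19.1876 + 4.5637
ŷ = 23.7513

This is the fitted mean response at that x — an individual observation would come with a wider prediction interval.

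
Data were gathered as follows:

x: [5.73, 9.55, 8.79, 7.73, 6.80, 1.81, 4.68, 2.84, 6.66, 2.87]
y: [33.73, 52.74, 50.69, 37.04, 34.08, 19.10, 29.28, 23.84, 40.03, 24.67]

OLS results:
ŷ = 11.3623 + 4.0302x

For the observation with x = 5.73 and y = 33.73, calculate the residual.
Residual = -0.7253

The residual is the difference between the actual value and the predicted value:

Residual = y - ŷ

Step 1: Calculate predicted value
ŷ = 11.3623 + 4.0302 × 5.73
ŷ = 34.4553

Step 2: Calculate residual
Residual = 33.73 - 34.4553
Residual = -0.7253

Interpretation: the model overestimates the actual value by 0.7253 at this point (negative residual → observation lies below the fitted line).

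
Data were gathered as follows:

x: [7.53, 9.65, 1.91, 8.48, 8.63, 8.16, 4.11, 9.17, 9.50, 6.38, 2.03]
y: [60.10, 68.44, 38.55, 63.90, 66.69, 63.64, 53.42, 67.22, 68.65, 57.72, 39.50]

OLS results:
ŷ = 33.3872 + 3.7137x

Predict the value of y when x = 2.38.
ŷ = 42.2258

Plug x = 2.38 into the fitted line:

ŷ = 33.3872 + 3.7137 × 2.38
ŷ = 33.3872 + 8.8386
ŷ = 42.2258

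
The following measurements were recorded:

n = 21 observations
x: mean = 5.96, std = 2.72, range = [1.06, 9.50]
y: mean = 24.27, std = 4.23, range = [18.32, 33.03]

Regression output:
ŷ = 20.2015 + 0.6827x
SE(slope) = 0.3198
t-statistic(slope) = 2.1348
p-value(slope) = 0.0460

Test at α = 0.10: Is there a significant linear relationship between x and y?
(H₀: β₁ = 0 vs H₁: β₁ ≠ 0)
Since p-value = 0.0460 < α = 0.10, reject H₀ — the slope is significantly different from 0.

Hypothesis test for the slope coefficient:

H₀: β₁ = 0 (no linear relationship)
H₁: β₁ ≠ 0 (linear relationship exists)

Test statistic: t = β̂₁ / SE(β̂₁) = 0.6827 / 0.3198 = 2.1348

With df = 19, the two-sided p-value for |t| = 2.1348 is 0.0460.

Decision rule: reject H₀ if p-value < α.
p-value = 0.0460 < α = 0.10 → reject H₀.

There is sufficient evidence at the 10% significance level to conclude that a linear relationship exists between x and y.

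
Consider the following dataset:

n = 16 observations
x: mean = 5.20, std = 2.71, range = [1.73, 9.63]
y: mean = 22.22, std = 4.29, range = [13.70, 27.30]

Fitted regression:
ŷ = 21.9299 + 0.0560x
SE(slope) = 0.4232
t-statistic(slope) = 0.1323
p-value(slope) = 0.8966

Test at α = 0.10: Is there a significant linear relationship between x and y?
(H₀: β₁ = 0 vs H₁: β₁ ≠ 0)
Since p-value = 0.8966 ≥ α = 0.10, fail to reject H₀ — the slope is not significantly different from 0.

Hypothesis test for the slope coefficient:

H₀: β₁ = 0 (no linear relationship)
H₁: β₁ ≠ 0 (linear relationship exists)

Test statistic: t = β̂₁ / SE(β̂₁) = 0.0560 / 0.4232 = 0.1323

With df = 14, the two-sided p-value for |t| = 0.1323 is 0.8966.

Decision rule: reject H₀ if p-value < α.
p-value = 0.8966 ≥ α = 0.10 → fail to reject H₀.

At α = 0.10 the data do not provide convincing evidence of a nonzero slope.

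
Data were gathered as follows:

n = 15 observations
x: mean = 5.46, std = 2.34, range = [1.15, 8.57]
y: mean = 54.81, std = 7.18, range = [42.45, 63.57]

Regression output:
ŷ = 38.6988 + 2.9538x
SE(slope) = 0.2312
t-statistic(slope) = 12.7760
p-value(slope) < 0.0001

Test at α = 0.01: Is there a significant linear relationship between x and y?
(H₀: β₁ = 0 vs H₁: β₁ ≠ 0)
Since p-value < 0.0001 < α = 0.01, reject H₀ — the slope is significantly different from 0.

Hypothesis test for the slope coefficient:

H₀: β₁ = 0 (no linear relationship)
H₁: β₁ ≠ 0 (linear relationship exists)

Test statistic: t = β̂₁ / SE(β̂₁) = 2.9538 / 0.2312 = 12.7760

p < 0.0001: how often a slope estimate this far from 0 (in SE units) would arise by chance if β₁ were truly 0.

Decision rule: reject H₀ if p-value < α.
p-value < 0.0001 < α = 0.01 → reject H₀.

There is sufficient evidence at the 1% significance level to conclude that a linear relationship exists between x and y.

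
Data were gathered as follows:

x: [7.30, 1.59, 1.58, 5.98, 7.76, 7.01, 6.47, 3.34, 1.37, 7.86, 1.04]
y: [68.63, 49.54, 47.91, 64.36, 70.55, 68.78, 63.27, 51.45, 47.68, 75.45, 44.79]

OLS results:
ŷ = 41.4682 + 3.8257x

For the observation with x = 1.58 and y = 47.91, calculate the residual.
Residual = 0.3972

The residual is the difference between the actual value and the predicted value:

Residual = y - ŷ

Step 1: Calculate predicted value
ŷ = 41.4682 + 3.8257 × 1.58
ŷ = 47.5128

Step 2: Calculate residual
Residual = 47.91 - 47.5128
Residual = 0.3972

Sign check: y > ŷ, so the point is above the line and the fit underestimates here.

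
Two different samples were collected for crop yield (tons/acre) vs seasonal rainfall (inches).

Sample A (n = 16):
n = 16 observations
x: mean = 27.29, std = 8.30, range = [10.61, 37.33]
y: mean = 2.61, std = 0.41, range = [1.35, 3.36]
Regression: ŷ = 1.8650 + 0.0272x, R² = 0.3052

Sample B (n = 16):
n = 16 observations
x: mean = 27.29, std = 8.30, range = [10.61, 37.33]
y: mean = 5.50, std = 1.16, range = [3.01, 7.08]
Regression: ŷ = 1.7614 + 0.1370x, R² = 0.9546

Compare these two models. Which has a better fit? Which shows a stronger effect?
Model B has the better fit (R² = 0.9546 vs 0.3052). Model B shows the stronger effect (|β₁| = 0.1370 vs 0.0272).

Model Comparison:

Which explains more variance? (R²)
- Model A: R² = 0.3052 → 30.52% of variance in crop yield explained
- Model B: R² = 0.9546 → 95.46% of variance in crop yield explained
- 0.9546 > 0.3052 → Model B has the better fit

Effect size (slope magnitude):
- Model A: β₁ = 0.0272 → predicted crop yield rises 0.0272 tons/acre per additional inch of rainfall
- Model B: β₁ = 0.1370 → predicted crop yield rises 0.1370 tons/acre per additional inch of rainfall
- |0.0272| < |0.1370| → Model B shows the stronger marginal effect

Notes:
- A steeper slope doesn't make a better model if the scatter around the line is large.
- R² measures how tightly points cluster around the line; β₁ measures how steep the line is — they answer different questions.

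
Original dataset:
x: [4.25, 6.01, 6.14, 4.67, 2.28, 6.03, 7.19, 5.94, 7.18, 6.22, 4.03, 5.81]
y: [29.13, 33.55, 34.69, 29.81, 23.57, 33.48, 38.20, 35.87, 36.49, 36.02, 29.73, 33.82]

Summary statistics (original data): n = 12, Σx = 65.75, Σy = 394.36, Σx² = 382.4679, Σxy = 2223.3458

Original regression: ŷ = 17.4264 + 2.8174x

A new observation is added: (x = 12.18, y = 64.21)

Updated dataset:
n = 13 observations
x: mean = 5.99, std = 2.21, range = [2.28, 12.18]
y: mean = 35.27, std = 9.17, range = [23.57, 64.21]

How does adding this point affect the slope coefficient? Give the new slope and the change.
Adding the point moves β₁ from 2.8174 to 4.0288, i.e. it increases by 1.2114 (+43.0%).

x = 12.18 lies well outside the original x-range [2.28, 7.19] (x̄ ≈ 5.48), so this observation has high leverage and can move the slope substantially.

Step 1: Update the sums with the new point (n goes from 12 to 13)
Σx  = 65.75 + 12.18 = 77.93
Σy  = 394.36 + 64.21 = 458.57
Σx² = 382.4679 + 12.18² = 382.4679 + 148.3524 = 530.8203
Σxy = 2223.3458 + 12.18×64.21 = 2223.3458 + 782.0778 = 3005.4236

Step 2: Recompute the slope with b₁ = (nΣxy − ΣxΣy) / (nΣx² − (Σx)²)
Numerator   = 13×3005.4236 − 77.93×458.57 = 39070.5068 − 35736.3601 = 3334.1467
Denominator = 13×530.8203 − 77.93² = 6900.6639 − 6073.0849 = 827.5790
b₁(new) = 3334.1467 / 827.5790 = 4.0288

(Same formula on the original sums: (12×2223.3458 − 65.75×394.36) / (12×382.4679 − 65.75²) = 750.9796 / 266.5523 = 2.8174, matching the given fit.)

Step 3: Change in slope
Δβ₁ = 4.0288 − 2.8174 = +1.2114
Relative change = +1.2114 / 2.8174 × 100% = +43.0%
→ the slope increases when the point is added.

A high-leverage point only changes the slope if it is off the original line; here y = 64.21 is above the original trend, so the slope increases.
In practice: investigate whether it comes from the same population as the rest of the sample; check such a point for data-entry or measurement error.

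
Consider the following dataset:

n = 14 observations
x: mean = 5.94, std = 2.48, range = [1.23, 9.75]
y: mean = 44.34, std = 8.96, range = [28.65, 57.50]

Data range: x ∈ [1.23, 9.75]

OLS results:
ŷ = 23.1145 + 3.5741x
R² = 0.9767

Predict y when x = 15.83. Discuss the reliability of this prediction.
ŷ = 79.6925, but this is extrapolation (above the data range [1.23, 9.75]) and may be unreliable.

Prediction calculation:
ŷ = 23.1145 + 3.5741 × 15.83
ŷ = 79.6925

Reliability:
- Data range: x ∈ [1.23, 9.75]
- Prediction point: x = 15.83 is 6.08 units above the observed range → this is EXTRAPOLATION, not interpolation

Why that matters here:
- Real relationships often flatten, saturate, or turn nonlinear at extremes
- The standard error of prediction grows with (x − x̄)², and x = 15.83 is far from x̄ = 5.94

A defensible statement: 'if the linear trend continued to x = 15.83, y would be about 79.6925' — the premise is untested.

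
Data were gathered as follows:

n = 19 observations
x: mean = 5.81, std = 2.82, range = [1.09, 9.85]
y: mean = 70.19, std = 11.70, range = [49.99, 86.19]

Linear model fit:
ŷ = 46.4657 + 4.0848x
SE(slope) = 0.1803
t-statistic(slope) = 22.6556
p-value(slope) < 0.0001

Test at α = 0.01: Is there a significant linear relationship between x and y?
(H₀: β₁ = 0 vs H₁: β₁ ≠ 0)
Reject H₀: p-value < 0.0001 < α = 0.01. The linear relationship is significant at the 1% level.

Hypothesis test for the slope coefficient:

H₀: β₁ = 0 (no linear relationship)
H₁: β₁ ≠ 0 (linear relationship exists)

Test statistic: t = β̂₁ / SE(β̂₁) = 4.0848 / 0.1803 = 22.6556

The p-value (<0.0001) is the probability, under H₀, of a t-statistic at least as extreme as |t| = 22.6556 (two-sided, df = n − 2 = 17).

Decision rule: reject H₀ if p-value < α.
p-value < 0.0001 < α = 0.01 → reject H₀.

There is sufficient evidence at the 1% significance level to conclude that a linear relationship exists between x and y.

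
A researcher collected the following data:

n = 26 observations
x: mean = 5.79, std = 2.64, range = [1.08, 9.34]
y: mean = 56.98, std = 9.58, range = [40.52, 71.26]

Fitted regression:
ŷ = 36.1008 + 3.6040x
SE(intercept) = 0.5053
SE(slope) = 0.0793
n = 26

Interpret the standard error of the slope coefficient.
The slope 3.6040 is pinned down to within about ±0.0793 (one SE) by these data — relative uncertainty 2.2%, i.e. precise.

SE(β̂₁) = s / √Sxx, where s is the residual standard deviation and Sxx = Σ(x − x̄)². It is the yardstick for how far β̂₁ = 3.6040 could plausibly be from the true slope.

Relative precision:
- SE / |β̂₁| = 0.0793 / 3.6040 = 2.2%
- Rule of thumb (under 20%: precise; 20% to under 50%: moderately precise; 50% or more: imprecise) → precise

Rough 95% range (±2 SE): 3.6040 ± 0.1586 → (3.4454, 3.7626).

What drives SE(β̂₁): larger n (here n = 26) → smaller SE.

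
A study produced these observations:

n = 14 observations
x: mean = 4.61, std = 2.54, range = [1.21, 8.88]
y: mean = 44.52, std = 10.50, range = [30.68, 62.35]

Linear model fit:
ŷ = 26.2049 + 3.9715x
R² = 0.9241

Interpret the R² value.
R² = 0.9241 means 92.41% of the variation in y is explained by the linear relationship with x. This indicates a strong fit.

R² (coefficient of determination) measures the proportion of variance in y explained by the regression model.

Here R² = 0.9241:
- Explained: 92.41% of the variation in y
- Unexplained (residual): 100% − 92.41% = 7.59%
- Rule of thumb (below 0.3 weak; 0.3 to below 0.7 moderate; 0.7 and above strong) → strong

Calculation: R² = 1 − (SS_res / SS_tot), where SS_res is the sum of squared residuals and SS_tot the total sum of squares.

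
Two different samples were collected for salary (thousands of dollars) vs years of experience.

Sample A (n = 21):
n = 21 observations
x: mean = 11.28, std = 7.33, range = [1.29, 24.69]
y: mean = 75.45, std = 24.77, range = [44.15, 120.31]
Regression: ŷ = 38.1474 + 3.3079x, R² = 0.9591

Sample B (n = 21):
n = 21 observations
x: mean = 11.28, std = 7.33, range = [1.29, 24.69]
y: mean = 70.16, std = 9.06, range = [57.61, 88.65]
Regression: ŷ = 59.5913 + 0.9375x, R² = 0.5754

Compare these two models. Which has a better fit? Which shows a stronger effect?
Model A has the better fit (R² = 0.9591 vs 0.5754). Model A shows the stronger effect (|β₁| = 3.3079 vs 0.9375).

Model Comparison:

Goodness of fit (R²):
- Model A: R² = 0.9591 → 95.91% of variance in salary explained
- Model B: R² = 0.5754 → 57.54% of variance in salary explained
- 0.9591 > 0.5754 → Model A has the better fit

Effect size (slope magnitude):
- Model A: β₁ = 3.3079 → predicted salary rises 3.3079 thousand dollars per additional year of experience
- Model B: β₁ = 0.9375 → predicted salary rises 0.9375 thousand dollars per additional year of experience
- |3.3079| > |0.9375| → Model A shows the stronger marginal effect

Notes:
- The two samples could reflect different populations, time periods, or measurement quality.
- A steeper slope doesn't make a better model if the scatter around the line is large.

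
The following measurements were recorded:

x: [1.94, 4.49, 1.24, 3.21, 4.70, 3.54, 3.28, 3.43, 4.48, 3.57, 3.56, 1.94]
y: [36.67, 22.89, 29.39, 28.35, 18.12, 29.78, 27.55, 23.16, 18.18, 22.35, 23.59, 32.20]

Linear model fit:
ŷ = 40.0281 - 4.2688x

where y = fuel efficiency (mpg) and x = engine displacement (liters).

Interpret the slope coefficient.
On average, fuel efficiency is about 4.2688 mpg lower for every extra liter of engine displacement.

β₁ = -4.2688 is the change in predicted fuel efficiency (mpg) per additional liter of engine displacement.

Interpretation:
- Engine displacement up by 1 liter → predicted fuel efficiency decreases by 4.2688 mpg
- This is a linear approximation: the same per-unit change is assumed across the whole observed x range
- The slope describes association in these data, not necessarily a causal effect

(β₀ = 40.0281 is the fitted value at x = 0 and is not part of the slope interpretation.)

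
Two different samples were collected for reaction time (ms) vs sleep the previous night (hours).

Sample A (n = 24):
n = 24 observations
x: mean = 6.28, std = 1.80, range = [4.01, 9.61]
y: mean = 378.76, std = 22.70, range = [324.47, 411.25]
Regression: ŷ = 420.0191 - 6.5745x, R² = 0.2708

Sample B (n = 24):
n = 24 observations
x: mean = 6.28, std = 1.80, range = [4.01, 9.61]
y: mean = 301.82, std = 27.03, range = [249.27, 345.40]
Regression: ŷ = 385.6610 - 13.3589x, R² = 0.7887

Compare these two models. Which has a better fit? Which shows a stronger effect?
Model B has the better fit (R² = 0.7887 vs 0.2708). Model B shows the stronger effect (|β₁| = 13.3589 vs 6.5745).

Model Comparison:

Which explains more variance? (R²)
- Model A: R² = 0.2708 → 27.08% of variance in reaction time explained
- Model B: R² = 0.7887 → 78.87% of variance in reaction time explained
- 0.7887 > 0.2708 → Model B has the better fit

Strength of effect — compare |β₁|:
- Model A: β₁ = -6.5745 → predicted reaction time falls 6.5745 ms per additional hour of sleep
- Model B: β₁ = -13.3589 → predicted reaction time falls 13.3589 ms per additional hour of sleep
- |-6.5745| < |-13.3589| → Model B shows the stronger marginal effect

Notes:
- A better fit (higher R²) doesn't necessarily mean a more important relationship.
- A steeper slope doesn't make a better model if the scatter around the line is large.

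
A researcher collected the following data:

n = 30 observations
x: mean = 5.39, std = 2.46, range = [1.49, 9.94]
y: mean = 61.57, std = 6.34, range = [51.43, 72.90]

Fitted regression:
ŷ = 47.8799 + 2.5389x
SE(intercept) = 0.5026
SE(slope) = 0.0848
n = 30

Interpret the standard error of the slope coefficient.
SE(β̂₁) = 0.0848 is the estimated standard deviation of the slope estimate across repeated samples; relative to β̂₁ = 2.5389 that is 3.3%, a precise estimate.

SE(β̂₁) = s / √Sxx, where s is the residual standard deviation and Sxx = Σ(x − x̄)². It is the yardstick for how far β̂₁ = 2.5389 could plausibly be from the true slope.

Relative precision:
- SE / |β̂₁| = 0.0848 / 2.5389 = 3.3%
- Rule of thumb (under 20%: precise; 20% to under 50%: moderately precise; 50% or more: imprecise) → precise

Link to the t-test: t = β̂₁ / SE(β̂₁) = 2.5389 / 0.0848 = 29.9399, the statistic for H₀: β₁ = 0.

What drives SE(β̂₁): more residual scatter → larger SE.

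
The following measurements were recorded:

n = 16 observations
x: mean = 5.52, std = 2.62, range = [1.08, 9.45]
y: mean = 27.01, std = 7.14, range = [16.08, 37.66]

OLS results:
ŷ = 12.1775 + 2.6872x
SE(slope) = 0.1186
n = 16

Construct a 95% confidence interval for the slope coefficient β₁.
The 95% CI for β₁ is (2.4328, 2.9416)

Confidence interval for the slope:

The 95% CI for β₁ is: β̂₁ ± t*(α/2, n-2) × SE(β̂₁)

Step 1: Find critical t-value
- Confidence level = 0.95
- Degrees of freedom = n - 2 = 16 - 2 = 14
- t*(α/2, 14) = 2.1448

Step 2: Calculate margin of error
Margin = 2.1448 × 0.1186 = 0.2544

Step 3: Construct interval
CI = 2.6872 ± 0.2544
CI = (2.4328, 2.9416)

Interpretation: intervals built this way capture the true β₁ in 95% of repeated samples; here the plausible range for the per-unit effect of x on y is 2.4328 to 2.9416.
The interval does not include 0, suggesting a significant linear relationship.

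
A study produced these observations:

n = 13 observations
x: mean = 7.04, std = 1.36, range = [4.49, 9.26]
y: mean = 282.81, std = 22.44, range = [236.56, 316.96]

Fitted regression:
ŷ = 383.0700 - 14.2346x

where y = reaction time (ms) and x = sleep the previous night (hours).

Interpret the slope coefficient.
On average, reaction time is about 14.2346 ms lower for every extra hour of sleep.

The slope coefficient β₁ = -14.2346 represents the marginal effect of sleep on reaction time.

Interpretation:
- Sleep up by 1 hour → predicted reaction time decreases by 14.2346 ms
- The effect is assumed constant over the observed range of x (linearity)
- The slope describes association in these data, not necessarily a causal effect

(β₀ = 383.0700 is the fitted value at x = 0 and is not part of the slope interpretation.)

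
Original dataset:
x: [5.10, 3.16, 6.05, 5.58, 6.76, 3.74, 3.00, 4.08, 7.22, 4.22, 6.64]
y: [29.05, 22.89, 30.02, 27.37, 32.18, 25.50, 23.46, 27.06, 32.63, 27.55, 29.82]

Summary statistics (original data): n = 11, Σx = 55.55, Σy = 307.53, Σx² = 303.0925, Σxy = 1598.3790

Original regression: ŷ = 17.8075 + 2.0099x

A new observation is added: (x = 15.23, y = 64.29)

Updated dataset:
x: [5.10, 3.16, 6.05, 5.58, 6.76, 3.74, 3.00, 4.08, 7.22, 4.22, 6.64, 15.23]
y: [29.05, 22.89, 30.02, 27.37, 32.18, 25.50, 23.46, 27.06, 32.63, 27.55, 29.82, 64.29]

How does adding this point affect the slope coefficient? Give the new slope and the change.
New slope β₁ = 3.2698 versus 2.0099 before: a change of +1.2599 (+62.7%).

x = 15.23 lies well outside the original x-range [3.00, 7.22] (x̄ ≈ 5.05), so this observation has high leverage and can move the slope substantially.

Step 1: Update the sums with the new point (n goes from 11 to 12)
Σx  = 55.55 + 15.23 = 70.78
Σy  = 307.53 + 64.29 = 371.82
Σx² = 303.0925 + 15.23² = 303.0925 + 231.9529 = 535.0454
Σxy = 1598.3790 + 15.23×64.29 = 1598.3790 + 979.1367 = 2577.5157

Step 2: Recompute the slope with b₁ = (nΣxy − ΣxΣy) / (nΣx² − (Σx)²)
Numerator   = 12×2577.5157 − 70.78×371.82 = 30930.1884 − 26317.4196 = 4612.7688
Denominator = 12×535.0454 − 70.78² = 6420.5448 − 5009.8084 = 1410.7364
b₁(new) = 4612.7688 / 1410.7364 = 3.2698

(Same formula on the original sums: (11×1598.3790 − 55.55×307.53) / (11×303.0925 − 55.55²) = 498.8775 / 248.2150 = 2.0099, matching the given fit.)

Step 3: Change in slope
Δβ₁ = 3.2698 − 2.0099 = +1.2599
Relative change = +1.2599 / 2.0099 × 100% = +62.7%
→ the slope increases when the point is added.

A high-leverage point only changes the slope if it is off the original line; here y = 64.29 is above the original trend, so the slope increases.
In practice: refit with and without it and report both if conclusions differ.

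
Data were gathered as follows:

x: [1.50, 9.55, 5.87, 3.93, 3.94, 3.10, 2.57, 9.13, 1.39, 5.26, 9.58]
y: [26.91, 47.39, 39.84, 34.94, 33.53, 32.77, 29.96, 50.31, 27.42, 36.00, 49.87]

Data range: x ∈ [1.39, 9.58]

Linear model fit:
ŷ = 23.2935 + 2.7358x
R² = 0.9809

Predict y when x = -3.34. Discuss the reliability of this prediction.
ŷ = 14.1559, but this is extrapolation (below the data range [1.39, 9.58]) and may be unreliable.

Prediction calculation:
ŷ = 23.2935 + 2.7358 × (-3.34)
ŷ = 14.1559

Reliability:
- Data range: x ∈ [1.39, 9.58]
- Prediction point: x = -3.34 is 4.73 units below the observed range → this is EXTRAPOLATION, not interpolation

Why that matters here:
- Real relationships often flatten, saturate, or turn nonlinear at extremes
- R² describes fit only over the sampled x values; it says nothing about behaviour beyond them
- The standard error of prediction grows with (x − x̄)², and x = -3.34 is far from x̄ = 5.07

The R² = 0.9809 only validates the fit within [1.39, 9.58]; treat ŷ = 14.1559 with caution.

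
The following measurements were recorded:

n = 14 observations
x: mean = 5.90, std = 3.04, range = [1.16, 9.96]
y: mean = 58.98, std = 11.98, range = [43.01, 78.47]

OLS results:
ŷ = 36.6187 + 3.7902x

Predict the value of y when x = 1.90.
ŷ = 43.8201

Plug x = 1.90 into the fitted line:

ŷ = 36.6187 + 3.7902 × 1.90
ŷ = 36.6187 + 7.2014
ŷ = 43.8201

This is the fitted mean response at that x — an individual observation would come with a wider prediction interval.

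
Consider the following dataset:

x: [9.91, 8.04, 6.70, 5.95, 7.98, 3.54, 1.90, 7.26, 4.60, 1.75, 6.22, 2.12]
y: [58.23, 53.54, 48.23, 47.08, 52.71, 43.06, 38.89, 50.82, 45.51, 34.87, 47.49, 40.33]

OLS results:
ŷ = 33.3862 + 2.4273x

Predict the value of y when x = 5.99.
ŷ = 47.9257

x = 5.99 lies inside the observed range [1.75, 9.91], so the fitted equation applies directly:

ŷ = 33.3862 + 2.4273 × 5.99
ŷ = 33.3862 + 14.5395
ŷ = 47.9257

This is a point prediction; actual observations scatter around it by roughly the residual standard deviation.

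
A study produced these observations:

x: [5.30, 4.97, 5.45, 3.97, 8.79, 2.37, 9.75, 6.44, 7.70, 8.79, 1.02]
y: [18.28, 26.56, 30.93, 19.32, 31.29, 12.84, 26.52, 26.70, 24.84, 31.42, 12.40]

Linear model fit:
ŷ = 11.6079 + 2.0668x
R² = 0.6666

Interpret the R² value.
About 66.66% of the variability in y is accounted for by the regression on x (R² = 0.6666) — a moderate linear fit.

R² = 1 − SS_res/SS_tot compares the residual scatter to the total scatter of y about its mean.

Here R² = 0.6666:
- Explained: 66.66% of the variation in y
- Unexplained (residual): 100% − 66.66% = 33.34%
- Rule of thumb (below 0.3 weak; 0.3 to below 0.7 moderate; 0.7 and above strong) → moderate

Calculation: R² = 1 − (SS_res / SS_tot), where SS_res is the sum of squared residuals and SS_tot the total sum of squares.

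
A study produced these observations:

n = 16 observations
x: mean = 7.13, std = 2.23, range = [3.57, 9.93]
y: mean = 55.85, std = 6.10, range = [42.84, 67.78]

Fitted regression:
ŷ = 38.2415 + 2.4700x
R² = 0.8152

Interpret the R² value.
About 81.52% of the variability in y is accounted for by the regression on x (R² = 0.8152) — a strong linear fit.

The coefficient of determination R² is the fraction of the total variation in y that the fitted line accounts for.

Here R² = 0.8152:
- Explained: 81.52% of the variation in y
- Unexplained (residual): 100% − 81.52% = 18.48%
- Rule of thumb (below 0.3 weak; 0.3 to below 0.7 moderate; 0.7 and above strong) → strong

Equivalently, for simple linear regression R² = r², so |r| = √0.8152 ≈ 0.9029.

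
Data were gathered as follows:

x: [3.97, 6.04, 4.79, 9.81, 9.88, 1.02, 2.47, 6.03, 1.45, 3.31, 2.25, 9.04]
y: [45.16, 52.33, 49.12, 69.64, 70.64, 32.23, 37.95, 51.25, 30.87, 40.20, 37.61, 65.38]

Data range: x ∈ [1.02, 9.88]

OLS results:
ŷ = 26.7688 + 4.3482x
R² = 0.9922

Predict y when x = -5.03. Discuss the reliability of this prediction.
ŷ = 4.8974, but this is extrapolation (below the data range [1.02, 9.88]) and may be unreliable.

Prediction calculation:
ŷ = 26.7688 + 4.3482 × (-5.03)
ŷ = 4.8974

Reliability:
- Data range: x ∈ [1.02, 9.88]
- Prediction point: x = -5.03 is 6.05 units below the observed range → this is EXTRAPOLATION, not interpolation

Why that matters here:
- The linear relationship may not hold outside the observed range
- Real relationships often flatten, saturate, or turn nonlinear at extremes

The R² = 0.9922 only validates the fit within [1.02, 9.88]; treat ŷ = 4.8974 with caution.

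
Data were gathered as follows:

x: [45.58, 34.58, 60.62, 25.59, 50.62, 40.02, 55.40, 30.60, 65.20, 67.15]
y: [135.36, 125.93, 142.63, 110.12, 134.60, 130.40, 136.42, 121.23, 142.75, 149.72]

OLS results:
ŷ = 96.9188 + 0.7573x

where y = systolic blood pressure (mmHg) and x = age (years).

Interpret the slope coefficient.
For each additional year of age, predicted blood pressure increases by approximately 0.7573 mmHg.

The slope coefficient β₁ = 0.7573 represents the marginal effect of age on blood pressure.

Interpretation:
- Age up by 1 year → predicted blood pressure increases by 0.7573 mmHg
- The effect is assumed constant over the observed range of x (linearity)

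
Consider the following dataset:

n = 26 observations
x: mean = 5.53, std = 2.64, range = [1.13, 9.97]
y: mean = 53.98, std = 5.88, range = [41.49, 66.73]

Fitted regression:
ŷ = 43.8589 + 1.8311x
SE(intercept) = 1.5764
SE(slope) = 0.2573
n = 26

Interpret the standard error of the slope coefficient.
The slope 1.8311 is pinned down to within about ±0.2573 (one SE) by these data — relative uncertainty 14.1%, i.e. precise.

What SE measures:
- The standard error quantifies the sampling variability of the coefficient estimate
- It is the estimated standard deviation of β̂₁ across hypothetical repeated samples of the same size
- Smaller SE → more precise estimate

Relative precision:
- SE / |β̂₁| = 0.2573 / 1.8311 = 14.1%
- Rule of thumb (under 20%: precise; 20% to under 50%: moderately precise; 50% or more: imprecise) → precise

Link to the t-test: t = β̂₁ / SE(β̂₁) = 1.8311 / 0.2573 = 7.1166, the statistic for H₀: β₁ = 0.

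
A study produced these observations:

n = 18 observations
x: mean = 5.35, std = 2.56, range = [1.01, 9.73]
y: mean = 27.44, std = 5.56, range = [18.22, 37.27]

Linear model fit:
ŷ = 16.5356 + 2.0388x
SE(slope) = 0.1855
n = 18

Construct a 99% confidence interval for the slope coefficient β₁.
The 99% CI for β₁ is (1.4970, 2.5806)

Confidence interval for the slope:

The 99% CI for β₁ is: β̂₁ ± t*(α/2, n-2) × SE(β̂₁)

Step 1: Find critical t-value
- Confidence level = 0.99
- Degrees of freedom = n - 2 = 18 - 2 = 16
- t*(α/2, 16) = 2.9208

Step 2: Calculate margin of error
Margin = 2.9208 × 0.1855 = 0.5418

Step 3: Construct interval
CI = 2.0388 ± 0.5418
CI = (1.4970, 2.5806)

Interpretation: intervals built this way capture the true β₁ in 99% of repeated samples; here the plausible range for the per-unit effect of x on y is 1.4970 to 2.5806.
Since 0 is outside the interval, a two-sided test at α = 0.01 would reject H₀: β₁ = 0.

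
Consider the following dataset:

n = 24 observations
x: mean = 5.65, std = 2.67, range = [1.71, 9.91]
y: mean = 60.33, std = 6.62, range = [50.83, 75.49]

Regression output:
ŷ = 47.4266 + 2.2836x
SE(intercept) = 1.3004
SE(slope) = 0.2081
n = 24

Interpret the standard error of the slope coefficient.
SE(β̂₁) = 0.2081 is the estimated standard deviation of the slope estimate across repeated samples; relative to β̂₁ = 2.2836 that is 9.1%, a precise estimate.

SE(β̂₁) = s / √Sxx, where s is the residual standard deviation and Sxx = Σ(x − x̄)². It is the yardstick for how far β̂₁ = 2.2836 could plausibly be from the true slope.

Relative precision:
- SE / |β̂₁| = 0.2081 / 2.2836 = 9.1%
- Rule of thumb (under 20%: precise; 20% to under 50%: moderately precise; 50% or more: imprecise) → precise

Rough 95% range (±2 SE): 2.2836 ± 0.4162 → (1.8674, 2.6998).

What drives SE(β̂₁): larger n (here n = 24) → smaller SE.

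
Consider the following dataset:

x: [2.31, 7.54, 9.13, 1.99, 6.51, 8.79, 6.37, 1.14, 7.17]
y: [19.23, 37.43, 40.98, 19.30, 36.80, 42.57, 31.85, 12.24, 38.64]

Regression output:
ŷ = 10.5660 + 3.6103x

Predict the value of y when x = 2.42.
ŷ = 19.3029

Plug x = 2.42 into the fitted line:

ŷ = 10.5660 + 3.6103 × 2.42
ŷ = 10.5660 + 8.7369
ŷ = 19.3029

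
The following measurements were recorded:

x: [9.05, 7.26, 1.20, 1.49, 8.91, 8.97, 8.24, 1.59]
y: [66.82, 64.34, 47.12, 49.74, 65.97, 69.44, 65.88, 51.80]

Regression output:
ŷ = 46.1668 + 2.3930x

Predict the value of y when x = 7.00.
ŷ = 62.9178

x = 7.00 lies inside the observed range [1.20, 9.05], so the fitted equation applies directly:

ŷ = 46.1668 + 2.3930 × 7.00
ŷ = 46.1668 + 16.7510
ŷ = 62.9178

This is a point prediction; actual observations scatter around it by roughly the residual standard deviation.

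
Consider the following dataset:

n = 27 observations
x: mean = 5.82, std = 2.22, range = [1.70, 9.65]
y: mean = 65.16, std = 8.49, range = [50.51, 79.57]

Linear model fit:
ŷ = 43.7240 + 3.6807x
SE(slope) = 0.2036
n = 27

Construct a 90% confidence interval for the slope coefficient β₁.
The 90% CI for β₁ is (3.3329, 4.0285)

Confidence interval for the slope:

The 90% CI for β₁ is: β̂₁ ± t*(α/2, n-2) × SE(β̂₁)

Step 1: Find critical t-value
- Confidence level = 0.9
- Degrees of freedom = n - 2 = 27 - 2 = 25
- t*(α/2, 25) = 1.7081

Step 2: Calculate margin of error
Margin = 1.7081 × 0.2036 = 0.3478

Step 3: Construct interval
CI = 3.6807 ± 0.3478
CI = (3.3329, 4.0285)

Interpretation: We are 90% confident that the true slope β₁ lies between 3.3329 and 4.0285.
Since 0 is outside the interval, a two-sided test at α = 0.10 would reject H₀: β₁ = 0.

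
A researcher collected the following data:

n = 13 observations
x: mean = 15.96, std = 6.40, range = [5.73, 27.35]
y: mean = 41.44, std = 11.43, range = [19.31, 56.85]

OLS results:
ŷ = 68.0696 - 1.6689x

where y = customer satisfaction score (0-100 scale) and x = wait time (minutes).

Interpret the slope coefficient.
For each additional minute of wait time, predicted satisfaction score decreases by approximately 1.6689 points.

The slope coefficient β₁ = -1.6689 represents the marginal effect of wait time on satisfaction score.

Interpretation:
- Wait time up by 1 minute → predicted satisfaction score decreases by 1.6689 points
- The effect is assumed constant over the observed range of x (linearity)
- The slope describes association in these data, not necessarily a causal effect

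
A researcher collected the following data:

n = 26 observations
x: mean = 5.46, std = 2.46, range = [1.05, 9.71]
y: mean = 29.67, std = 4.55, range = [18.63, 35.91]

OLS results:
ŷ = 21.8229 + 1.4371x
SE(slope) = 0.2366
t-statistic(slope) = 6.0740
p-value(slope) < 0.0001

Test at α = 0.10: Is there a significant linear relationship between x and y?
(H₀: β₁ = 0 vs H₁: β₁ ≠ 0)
Since p-value < 0.0001 < α = 0.10, reject H₀ — the slope is significantly different from 0.

Hypothesis test for the slope coefficient:

H₀: β₁ = 0 (no linear relationship)
H₁: β₁ ≠ 0 (linear relationship exists)

Test statistic: t = β̂₁ / SE(β̂₁) = 1.4371 / 0.2366 = 6.0740

The p-value (<0.0001) is the probability, under H₀, of a t-statistic at least as extreme as |t| = 6.0740 (two-sided, df = n − 2 = 24).

Decision rule: reject H₀ if p-value < α.
p-value < 0.0001 < α = 0.10 → reject H₀.

At α = 0.10 the data do provide convincing evidence of a nonzero slope.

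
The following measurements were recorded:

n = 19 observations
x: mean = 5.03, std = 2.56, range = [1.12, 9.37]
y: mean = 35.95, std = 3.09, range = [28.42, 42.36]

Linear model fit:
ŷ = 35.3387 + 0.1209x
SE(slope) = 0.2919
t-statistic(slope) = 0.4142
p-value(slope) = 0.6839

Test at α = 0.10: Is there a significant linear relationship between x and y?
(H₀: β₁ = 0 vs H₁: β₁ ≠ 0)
Since p-value = 0.6839 ≥ α = 0.10, fail to reject H₀ — the slope is not significantly different from 0.

Hypothesis test for the slope coefficient:

H₀: β₁ = 0 (no linear relationship)
H₁: β₁ ≠ 0 (linear relationship exists)

Test statistic: t = β̂₁ / SE(β̂₁) = 0.1209 / 0.2919 = 0.4142

p = 0.6839: how often a slope estimate this far from 0 (in SE units) would arise by chance if β₁ were truly 0.

Decision rule: reject H₀ if p-value < α.
p-value = 0.6839 ≥ α = 0.10 → fail to reject H₀.

At α = 0.10 the data do not provide convincing evidence of a nonzero slope.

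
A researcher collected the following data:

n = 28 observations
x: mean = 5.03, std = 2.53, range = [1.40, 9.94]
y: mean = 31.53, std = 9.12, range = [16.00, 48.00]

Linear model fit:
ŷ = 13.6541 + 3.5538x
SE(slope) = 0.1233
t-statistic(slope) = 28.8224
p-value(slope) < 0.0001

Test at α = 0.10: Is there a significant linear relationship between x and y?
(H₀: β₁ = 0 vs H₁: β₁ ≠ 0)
Since p-value < 0.0001 < α = 0.10, reject H₀ — the slope is significantly different from 0.

Hypothesis test for the slope coefficient:

H₀: β₁ = 0 (no linear relationship)
H₁: β₁ ≠ 0 (linear relationship exists)

Test statistic: t = β̂₁ / SE(β̂₁) = 3.5538 / 0.1233 = 28.8224

The p-value (<0.0001) is the probability, under H₀, of a t-statistic at least as extreme as |t| = 28.8224 (two-sided, df = n − 2 = 26).

Decision rule: reject H₀ if p-value < α.
p-value < 0.0001 < α = 0.10 → reject H₀.

At α = 0.10 the data do provide convincing evidence of a nonzero slope.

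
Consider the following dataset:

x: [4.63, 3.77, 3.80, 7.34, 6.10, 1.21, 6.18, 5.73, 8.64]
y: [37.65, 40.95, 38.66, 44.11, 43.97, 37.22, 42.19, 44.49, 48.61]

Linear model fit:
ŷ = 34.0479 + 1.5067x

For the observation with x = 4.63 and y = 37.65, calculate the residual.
Residual = -3.3739

The residual is the difference between the actual value and the predicted value:

Residual = y - ŷ

Step 1: Calculate predicted value
ŷ = 34.0479 + 1.5067 × 4.63
ŷ = 41.0239

Step 2: Calculate residual
Residual = 37.65 - 41.0239
Residual = -3.3739

Sign check: y < ŷ, so the point is below the line and the fit overestimates here.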